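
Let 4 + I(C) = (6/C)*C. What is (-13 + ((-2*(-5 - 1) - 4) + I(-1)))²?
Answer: 9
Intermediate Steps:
I(C) = 2 (I(C) = -4 + (6/C)*C = -4 + 6 = 2)
(-13 + ((-2*(-5 - 1) - 4) + I(-1)))² = (-13 + ((-2*(-5 - 1) - 4) + 2))² = (-13 + ((-2*(-6) - 4) + 2))² = (-13 + ((12 - 4) + 2))² = (-13 + (8 + 2))² = (-13 + 10)² = (-3)² = 9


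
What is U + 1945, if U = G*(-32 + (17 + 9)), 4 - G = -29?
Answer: 1747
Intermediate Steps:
G = 33 (G = 4 - 1*(-29) = 4 + 29 = 33)
U = -198 (U = 33*(-32 + (17 + 9)) = 33*(-32 + 26) = 33*(-6) = -198)
U + 1945 = -198 + 1945 = 1747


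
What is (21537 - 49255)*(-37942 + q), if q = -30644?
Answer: 1901066748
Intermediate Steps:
(21537 - 49255)*(-37942 + q) = (21537 - 49255)*(-37942 - 30644) = -27718*(-68586) = 1901066748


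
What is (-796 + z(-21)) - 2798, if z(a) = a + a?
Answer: -3636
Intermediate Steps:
z(a) = 2*a
(-796 + z(-21)) - 2798 = (-796 + 2*(-21)) - 2798 = (-796 - 42) - 2798 = -838 - 2798 = -3636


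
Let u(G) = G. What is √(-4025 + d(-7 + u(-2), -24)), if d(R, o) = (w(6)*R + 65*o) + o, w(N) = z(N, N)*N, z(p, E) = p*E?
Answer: I*√7553 ≈ 86.908*I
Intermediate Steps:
z(p, E) = E*p
w(N) = N³ (w(N) = (N*N)*N = N²*N = N³)
d(R, o) = 66*o + 216*R (d(R, o) = (6³*R + 65*o) + o = (216*R + 65*o) + o = (65*o + 216*R) + o = 66*o + 216*R)
√(-4025 + d(-7 + u(-2), -24)) = √(-4025 + (66*(-24) + 216*(-7 - 2))) = √(-4025 + (-1584 + 216*(-9))) = √(-4025 + (-1584 - 1944)) = √(-4025 - 3528) = √(-7553) = I*√7553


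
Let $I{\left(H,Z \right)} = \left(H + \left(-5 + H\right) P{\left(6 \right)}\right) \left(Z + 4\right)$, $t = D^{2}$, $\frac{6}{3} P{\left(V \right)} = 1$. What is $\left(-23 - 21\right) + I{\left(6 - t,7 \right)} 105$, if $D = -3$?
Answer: $-8129$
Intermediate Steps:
$P{\left(V \right)} = \frac{1}{2}$ ($P{\left(V \right)} = \frac{1}{2} \cdot 1 = \frac{1}{2}$)
$t = 9$ ($t = \left(-3\right)^{2} = 9$)
$I{\left(H,Z \right)} = \left(4 + Z\right) \left(- \frac{5}{2} + \frac{3 H}{2}\right)$ ($I{\left(H,Z \right)} = \left(H + \left(-5 + H\right) \frac{1}{2}\right) \left(Z + 4\right) = \left(H + \left(- \frac{5}{2} + \frac{H}{2}\right)\right) \left(4 + Z\right) = \left(- \frac{5}{2} + \frac{3 H}{2}\right) \left(4 + Z\right) = \left(4 + Z\right) \left(- \frac{5}{2} + \frac{3 H}{2}\right)$)
$\left(-23 - 21\right) + I{\left(6 - t,7 \right)} 105 = \left(-23 - 21\right) + \left(-10 + 6 \left(6 - 9\right) - \frac{35}{2} + \frac{3}{2} \left(6 - 9\right) 7\right) 105 = -44 + \left(-10 + 6 \left(6 - 9\right) - \frac{35}{2} + \frac{3}{2} \left(6 - 9\right) 7\right) 105 = -44 + \left(-10 + 6 \left(-3\right) - \frac{35}{2} + \frac{3}{2} \left(-3\right) 7\right) 105 = -44 + \left(-10 - 18 - \frac{35}{2} - \frac{63}{2}\right) 105 = -44 - 8085 = -8129$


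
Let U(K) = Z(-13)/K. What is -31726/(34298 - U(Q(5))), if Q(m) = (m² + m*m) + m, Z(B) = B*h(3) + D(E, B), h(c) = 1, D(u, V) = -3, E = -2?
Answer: -872465/943203 ≈ -0.92500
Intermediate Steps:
Z(B) = -3 + B (Z(B) = B*1 - 3 = B - 3 = -3 + B)
Q(m) = m + 2*m² (Q(m) = (m² + m²) + m = 2*m² + m = m + 2*m²)
U(K) = -16/K (U(K) = (-3 - 13)/K = -16/K)
-31726/(34298 - U(Q(5))) = -31726/(34298 - (-16)/(5*(1 + 2*5))) = -31726/(34298 - (-16)/(5*(1 + 10))) = -31726/(34298 - (-16)/(5*11)) = -31726/(34298 - (-16)/55) = -31726/(34298 - 1*(-16/55)) = -31726/(34298 + 16/55) = -31726/1886406/55 = -31726*55/1886406 = -872465/943203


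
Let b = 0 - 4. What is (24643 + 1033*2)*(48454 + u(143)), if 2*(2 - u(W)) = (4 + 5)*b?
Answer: 1294692066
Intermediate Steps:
b = -4
u(W) = 20 (u(W) = 2 - (4 + 5)*(-4)/2 = 2 - 9*(-4)/2 = 2 - ½*(-36) = 2 + 18 = 20)
(24643 + 1033*2)*(48454 + u(143)) = (24643 + 1033*2)*(48454 + 20) = (24643 + 2066)*48474 = 26709*48474 = 1294692066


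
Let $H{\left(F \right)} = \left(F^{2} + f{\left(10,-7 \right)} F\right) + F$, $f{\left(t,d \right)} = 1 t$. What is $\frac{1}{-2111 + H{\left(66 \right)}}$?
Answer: $\frac{1}{2971} \approx 0.00033659$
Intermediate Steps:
$f{\left(t,d \right)} = t$
$H{\left(F \right)} = F^{2} + 11 F$ ($H{\left(F \right)} = \left(F^{2} + 10 F\right) + F = F^{2} + 11 F$)
$\frac{1}{-2111 + H{\left(66 \right)}} = \frac{1}{-2111 + 66 \left(11 + 66\right)} = \frac{1}{-2111 + 66 \cdot 77} = \frac{1}{-2111 + 5082} = \frac{1}{2971}$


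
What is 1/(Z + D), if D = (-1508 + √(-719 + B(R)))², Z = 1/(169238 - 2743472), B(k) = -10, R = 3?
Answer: 15064665139023877026/34290973174121637915707065 + 539623861683914592*I/34290973174121637915707065 ≈ 4.3932e-7 + 1.5737e-8*I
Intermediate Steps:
Z = -1/2574234 (Z = 1/(-2574234) = -1/2574234 ≈ -3.8847e-7)
D = (-1508 + 27*I)² (D = (-1508 + √(-719 - 10))² = (-1508 + √(-729))² = (-1508 + 27*I)² ≈ 2.2733e+6 - 81432.0*I)
1/(Z + D) = 1/(-1/2574234 + (2273335 - 81432*I)) = 1/(5852096250389/2574234 - 81432*I) = 6626680686756*(5852096250389/2574234 + 81432*I)/34290973174121637915707065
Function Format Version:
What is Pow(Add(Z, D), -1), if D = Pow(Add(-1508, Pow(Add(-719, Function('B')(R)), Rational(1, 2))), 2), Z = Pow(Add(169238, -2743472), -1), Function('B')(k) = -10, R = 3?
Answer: Add(Rational(15064665139023877026, 34290973174121637915707065), Mul(Rational(539623861683914592, 34290973174121637915707065), I)) ≈ Add(4.3932e-7, Mul(1.5737e-8, I))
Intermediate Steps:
Z = Rational(-1, 2574234) (Z = Pow(-2574234, -1) = Rational(-1, 2574234) ≈ -3.8847e-7)
D = Pow(Add(-1508, Mul(27, I)), 2) (D = Pow(Add(-1508, Pow(Add(-719, -10), Rational(1, 2))), 2) = Pow(Add(-1508, Pow(-729, Rational(1, 2))), 2) = Pow(Add(-1508, Mul(27, I)), 2) ≈ Add(2.2733e+6, Mul(-81432., I)))
Pow(Add(Z, D), -1) = Pow(Add(Rational(-1, 2574234), Add(2273335, Mul(-81432, I))), -1) = Pow(Add(Rational(5852096250389, 2574234), Mul(-81432, I)), -1) = Mul(Rational(6626680686756, 34290973174121637915707065), Add(Rational(5852096250389, 2574234), Mul(81432, I)))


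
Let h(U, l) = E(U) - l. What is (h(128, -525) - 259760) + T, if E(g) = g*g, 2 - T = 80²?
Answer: -249249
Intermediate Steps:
T = -6398 (T = 2 - 1*80² = 2 - 1*6400 = 2 - 6400 = -6398)
E(g) = g²
h(U, l) = U² - l
(h(128, -525) - 259760) + T = ((128² - 1*(-525)) - 259760) - 6398 = ((16384 + 525) - 259760) - 6398 = (16909 - 259760) - 6398 = -242851 - 6398 = -249249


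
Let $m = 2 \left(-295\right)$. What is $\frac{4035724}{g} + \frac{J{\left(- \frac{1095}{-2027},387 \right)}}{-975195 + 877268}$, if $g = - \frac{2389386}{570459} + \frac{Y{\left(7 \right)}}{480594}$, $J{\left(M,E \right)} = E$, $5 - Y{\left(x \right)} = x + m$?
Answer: $- \frac{1504853399726914208921}{1561376847788922} \approx -9.638 \cdot 10^{5}$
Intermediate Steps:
$m = -590$
$Y{\left(x \right)} = 595 - x$ ($Y{\left(x \right)} = 5 - \left(x - 590\right) = 5 - \left(-590 + x\right) = 595 - x$)
$g = - \frac{63777174744}{15231065147}$ ($g = - \frac{2389386}{570459} + \frac{595 - 7}{480594} = \left(-2389386\right) \frac{1}{570459} + \left(595 - 7\right) \frac{1}{480594} = - \frac{796462}{190153} + 588 \cdot \frac{1}{480594} = - \frac{796462}{190153} + \frac{98}{80099} = - \frac{63777174744}{15231065147} \approx -4.1873$)
$\frac{4035724}{g} + \frac{J{\left(- \frac{1095}{-2027},387 \right)}}{-975195 + 877268} = \frac{4035724}{- \frac{63777174744}{15231065147}} + \frac{387}{-975195 + 877268} = 4035724 \left(- \frac{15231065147}{63777174744}\right) + \frac{387}{-97927} = - \frac{15367093789827857}{15944293686} + 387 \left(- \frac{1}{97927}\right) = - \frac{15367093789827857}{15944293686} - \frac{387}{97927} = - \frac{1504853399726914208921}{1561376847788922}$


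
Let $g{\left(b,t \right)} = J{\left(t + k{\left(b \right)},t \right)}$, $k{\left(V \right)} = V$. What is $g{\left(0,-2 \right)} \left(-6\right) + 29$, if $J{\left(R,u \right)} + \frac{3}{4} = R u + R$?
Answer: $\frac{43}{2} \approx 21.5$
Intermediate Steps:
$J{\left(R,u \right)} = - \frac{3}{4} + R + R u$ ($J{\left(R,u \right)} = - \frac{3}{4} + \left(R u + R\right) = - \frac{3}{4} + \left(R + R u\right) = - \frac{3}{4} + R + R u$)
$g{\left(b,t \right)} = - \frac{3}{4} + b + t + t \left(b + t\right)$ ($g{\left(b,t \right)} = - \frac{3}{4} + \left(t + b\right) + \left(t + b\right) t = - \frac{3}{4} + \left(b + t\right) + \left(b + t\right) t = - \frac{3}{4} + \left(b + t\right) + t \left(b + t\right) = - \frac{3}{4} + b + t + t \left(b + t\right)$)
$g{\left(0,-2 \right)} \left(-6\right) + 29 = \left(- \frac{3}{4} + 0 - 2 - 2 \left(0 - 2\right)\right) \left(-6\right) + 29 = \left(- \frac{3}{4} + 0 - 2 - -4\right) \left(-6\right) + 29 = \left(- \frac{3}{4} + 0 - 2 + 4\right) \left(-6\right) + 29 = \frac{5}{4} \left(-6\right) + 29 = - \frac{15}{2} + 29 = \frac{43}{2}$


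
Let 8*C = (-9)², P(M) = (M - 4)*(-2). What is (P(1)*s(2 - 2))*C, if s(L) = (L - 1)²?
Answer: 243/4 ≈ 60.750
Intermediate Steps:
s(L) = (-1 + L)²
P(M) = 8 - 2*M (P(M) = (-4 + M)*(-2) = 8 - 2*M)
C = 81/8 (C = (⅛)*(-9)² = (⅛)*81 = 81/8 ≈ 10.125)
(P(1)*s(2 - 2))*C = ((8 - 2*1)*(-1 + (2 - 2))²)*(81/8) = ((8 - 2)*(-1 + 0)²)*(81/8) = (6*(-1)²)*(81/8) = (6*1)*(81/8) = 6*(81/8) = 243/4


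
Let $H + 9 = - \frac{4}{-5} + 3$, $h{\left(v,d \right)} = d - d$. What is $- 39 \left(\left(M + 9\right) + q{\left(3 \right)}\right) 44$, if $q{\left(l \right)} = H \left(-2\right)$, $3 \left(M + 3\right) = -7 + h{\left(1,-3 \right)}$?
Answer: $- \frac{120692}{5} \approx -24138.0$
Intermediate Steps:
$h{\left(v,d \right)} = 0$
$M = - \frac{16}{3}$ ($M = -3 + \frac{-7 + 0}{3} = -3 + \frac{1}{3} \left(-7\right) = -3 - \frac{7}{3} = - \frac{16}{3} \approx -5.3333$)
$H = - \frac{26}{5}$ ($H = -9 + \left(- \frac{4}{-5} + 3\right) = -9 + \left(\left(-4\right) \left(- \frac{1}{5}\right) + 3\right) = -9 + \left(\frac{4}{5} + 3\right) = -9 + \frac{19}{5} = - \frac{26}{5} \approx -5.2$)
$q{\left(l \right)} = \frac{52}{5}$ ($q{\left(l \right)} = \left(- \frac{26}{5}\right) \left(-2\right) = \frac{52}{5}$)
$- 39 \left(\left(M + 9\right) + q{\left(3 \right)}\right) 44 = - 39 \left(\left(- \frac{16}{3} + 9\right) + \frac{52}{5}\right) 44 = - 39 \left(\frac{11}{3} + \frac{52}{5}\right) 44 = \left(-39\right) \frac{211}{15} \cdot 44 = \left(- \frac{2743}{5}\right) 44 = - \frac{120692}{5}$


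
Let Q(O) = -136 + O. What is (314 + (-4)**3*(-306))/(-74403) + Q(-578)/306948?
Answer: -1026795841/3806308674 ≈ -0.26976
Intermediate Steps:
(314 + (-4)**3*(-306))/(-74403) + Q(-578)/306948 = (314 + (-4)**3*(-306))/(-74403) + (-136 - 578)/306948 = (314 - 64*(-306))*(-1/74403) - 714*1/306948 = (314 + 19584)*(-1/74403) - 119/51158 = 19898*(-1/74403) - 119/51158 = -19898/74403 - 119/51158 = -1026795841/3806308674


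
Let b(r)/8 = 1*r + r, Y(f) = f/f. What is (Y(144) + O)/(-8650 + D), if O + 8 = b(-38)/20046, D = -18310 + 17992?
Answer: 70465/89886264 ≈ 0.00078394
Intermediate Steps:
D = -318
Y(f) = 1
b(r) = 16*r (b(r) = 8*(1*r + r) = 8*(r + r) = 8*(2*r) = 16*r)
O = -80488/10023 (O = -8 + (16*(-38))/20046 = -8 - 608*1/20046 = -8 - 304/10023 = -80488/10023 ≈ -8.0303)
(Y(144) + O)/(-8650 + D) = (1 - 80488/10023)/(-8650 - 318) = -70465/10023/(-8968) = -70465/10023*(-1/8968) = 70465/89886264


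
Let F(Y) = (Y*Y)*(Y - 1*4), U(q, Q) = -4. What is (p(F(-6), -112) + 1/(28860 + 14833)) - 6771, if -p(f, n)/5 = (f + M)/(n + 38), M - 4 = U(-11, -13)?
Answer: -10985599874/1616641 ≈ -6795.3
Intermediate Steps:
M = 0 (M = 4 - 4 = 0)
F(Y) = Y²*(-4 + Y) (F(Y) = Y²*(Y - 4) = Y²*(-4 + Y))
p(f, n) = -5*f/(38 + n) (p(f, n) = -5*(f + 0)/(n + 38) = -5*f/(38 + n))
(p(F(-6), -112) + 1/(28860 + 14833)) - 6771 = (-5*(-6)²*(-4 - 6)/(38 - 112) + 1/(28860 + 14833)) - 6771 = (-5*36*(-10)/(-74) + 1/43693) - 6771 = (-5*(-360)*(-1/74) + 1/43693) - 6771 = (-900/37 + 1/43693) - 6771 = -39323663/1616641 - 6771 = -10985599874/1616641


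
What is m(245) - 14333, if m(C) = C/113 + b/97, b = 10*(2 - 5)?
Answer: -157083638/10961 ≈ -14331.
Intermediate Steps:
b = -30 (b = 10*(-3) = -30)
m(C) = -30/97 + C/113 (m(C) = C/113 - 30/97 = -30/97 + C/113)
m(245) - 14333 = (-30/97 + (1/113)*245) - 14333 = (-30/97 + 245/113) - 14333 = 20375/10961 - 14333 = -157083638/10961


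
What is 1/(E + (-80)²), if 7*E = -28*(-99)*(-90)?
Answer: -1/29240 ≈ -3.4200e-5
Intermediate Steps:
E = -35640 (E = (-28*(-99)*(-90))/7 = (2772*(-90))/7 = (⅐)*(-249480) = -35640)
1/(E + (-80)²) = 1/(-35640 + (-80)²) = 1/(-35640 + 6400) = 1/(-29240) = -1/29240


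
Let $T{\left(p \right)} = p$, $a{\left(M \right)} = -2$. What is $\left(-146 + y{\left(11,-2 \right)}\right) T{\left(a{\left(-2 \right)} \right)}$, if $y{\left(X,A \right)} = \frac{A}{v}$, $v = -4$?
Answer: $291$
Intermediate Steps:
$y{\left(X,A \right)} = - \frac{A}{4}$ ($y{\left(X,A \right)} = \frac{A}{-4} = A \left(- \frac{1}{4}\right) = - \frac{A}{4}$)
$\left(-146 + y{\left(11,-2 \right)}\right) T{\left(a{\left(-2 \right)} \right)} = \left(-146 - - \frac{1}{2}\right) \left(-2\right) = \left(-146 + \frac{1}{2}\right) \left(-2\right) = \left(- \frac{291}{2}\right) \left(-2\right) = 291$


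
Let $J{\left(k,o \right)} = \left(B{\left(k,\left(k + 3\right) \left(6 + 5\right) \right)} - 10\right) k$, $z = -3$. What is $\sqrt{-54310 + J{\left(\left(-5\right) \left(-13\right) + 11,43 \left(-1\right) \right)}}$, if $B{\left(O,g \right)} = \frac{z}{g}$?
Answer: $\frac{i \sqrt{41586914402}}{869} \approx 234.67 i$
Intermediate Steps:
$B{\left(O,g \right)} = - \frac{3}{g}$
$J{\left(k,o \right)} = k \left(-10 - \frac{3}{33 + 11 k}\right)$ ($J{\left(k,o \right)} = \left(- \frac{3}{\left(k + 3\right) \left(6 + 5\right)} - 10\right) k = \left(- \frac{3}{\left(3 + k\right) 11} - 10\right) k = \left(- \frac{3}{33 + 11 k} - 10\right) k = \left(-10 - \frac{3}{33 + 11 k}\right) k = k \left(-10 - \frac{3}{33 + 11 k}\right)$)
$\sqrt{-54310 + J{\left(\left(-5\right) \left(-13\right) + 11,43 \left(-1\right) \right)}} = \sqrt{-54310 - \frac{\left(\left(-5\right) \left(-13\right) + 11\right) \left(333 + 110 \left(\left(-5\right) \left(-13\right) + 11\right)\right)}{33 + 11 \left(\left(-5\right) \left(-13\right) + 11\right)}} = \sqrt{-54310 - \frac{\left(65 + 11\right) \left(333 + 110 \left(65 + 11\right)\right)}{33 + 11 \left(65 + 11\right)}} = \sqrt{-54310 - \frac{76 \left(333 + 110 \cdot 76\right)}{33 + 11 \cdot 76}} = \sqrt{-54310 - \frac{76 \left(333 + 8360\right)}{33 + 836}} = \sqrt{-54310 - 76 \cdot \frac{1}{869} \cdot 8693} = \sqrt{-54310 - \frac{660668}{869}} = \sqrt{- \frac{47856058}{869}} = \frac{i \sqrt{41586914402}}{869}$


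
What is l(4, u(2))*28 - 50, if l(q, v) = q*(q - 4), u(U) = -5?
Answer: -50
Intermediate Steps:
l(q, v) = q*(-4 + q)
l(4, u(2))*28 - 50 = (4*(-4 + 4))*28 - 50 = (4*0)*28 - 50 = 0*28 - 50 = 0 - 50 = -50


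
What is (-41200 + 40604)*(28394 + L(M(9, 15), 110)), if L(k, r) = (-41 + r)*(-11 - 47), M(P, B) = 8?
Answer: -14537632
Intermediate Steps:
L(k, r) = 2378 - 58*r (L(k, r) = (-41 + r)*(-58) = 2378 - 58*r)
(-41200 + 40604)*(28394 + L(M(9, 15), 110)) = (-41200 + 40604)*(28394 + (2378 - 58*110)) = -596*(28394 + (2378 - 6380)) = -596*(28394 - 4002) = -596*24392 = -14537632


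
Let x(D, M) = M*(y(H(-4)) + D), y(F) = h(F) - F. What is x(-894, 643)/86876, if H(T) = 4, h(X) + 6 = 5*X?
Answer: -142103/21719 ≈ -6.5428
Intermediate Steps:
h(X) = -6 + 5*X
y(F) = -6 + 4*F (y(F) = (-6 + 5*F) - F = -6 + 4*F)
x(D, M) = M*(10 + D) (x(D, M) = M*((-6 + 4*4) + D) = M*((-6 + 16) + D) = M*(10 + D))
x(-894, 643)/86876 = (643*(10 - 894))/86876 = (643*(-884))*(1/86876) = -568412*1/86876 = -142103/21719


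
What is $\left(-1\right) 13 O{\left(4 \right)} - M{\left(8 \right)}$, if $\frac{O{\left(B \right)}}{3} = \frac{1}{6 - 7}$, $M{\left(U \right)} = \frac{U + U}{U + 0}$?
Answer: $37$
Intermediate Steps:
$M{\left(U \right)} = 2$ ($M{\left(U \right)} = \frac{2 U}{U} = 2$)
$O{\left(B \right)} = -3$ ($O{\left(B \right)} = \frac{3}{6 - 7} = \frac{3}{-1} = 3 \left(-1\right) = -3$)
$\left(-1\right) 13 O{\left(4 \right)} - M{\left(8 \right)} = \left(-1\right) 13 \left(-3\right) - 2 = \left(-13\right) \left(-3\right) - 2 = 39 - 2 = 37$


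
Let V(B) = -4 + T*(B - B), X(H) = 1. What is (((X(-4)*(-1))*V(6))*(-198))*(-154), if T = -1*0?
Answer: 121968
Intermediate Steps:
T = 0
V(B) = -4 (V(B) = -4 + 0*(B - B) = -4 + 0*0 = -4 + 0 = -4)
(((X(-4)*(-1))*V(6))*(-198))*(-154) = (((1*(-1))*(-4))*(-198))*(-154) = (-1*(-4)*(-198))*(-154) = (4*(-198))*(-154) = -792*(-154) = 121968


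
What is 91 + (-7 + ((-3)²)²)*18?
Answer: 1423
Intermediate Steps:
91 + (-7 + ((-3)²)²)*18 = 91 + (-7 + 9²)*18 = 91 + (-7 + 81)*18 = 91 + 74*18 = 91 + 1332 = 1423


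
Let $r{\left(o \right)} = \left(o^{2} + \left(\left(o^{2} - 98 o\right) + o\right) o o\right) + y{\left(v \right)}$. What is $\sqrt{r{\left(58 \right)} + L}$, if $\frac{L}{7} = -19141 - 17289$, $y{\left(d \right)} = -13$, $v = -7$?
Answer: $i \sqrt{7861027} \approx 2803.8 i$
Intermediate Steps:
$L = -255010$ ($L = 7 \left(-19141 - 17289\right) = 7 \left(-36430\right) = -255010$)
$r{\left(o \right)} = -13 + o^{2} + o^{2} \left(o^{2} - 97 o\right)$ ($r{\left(o \right)} = \left(o^{2} + \left(\left(o^{2} - 98 o\right) + o\right) o o\right) - 13 = \left(o^{2} + \left(o^{2} - 97 o\right) o o\right) - 13 = \left(o^{2} + o \left(o^{2} - 97 o\right) o\right) - 13 = \left(o^{2} + o^{2} \left(o^{2} - 97 o\right)\right) - 13 = -13 + o^{2} + o^{2} \left(o^{2} - 97 o\right)$)
$\sqrt{r{\left(58 \right)} + L} = \sqrt{\left(-13 + 58^{2} + 58^{4} - 97 \cdot 58^{3}\right) - 255010} = \sqrt{\left(-13 + 3364 + 11316496 - 18925864\right) - 255010} = \sqrt{-7606017 - 255010} = \sqrt{-7861027} = i \sqrt{7861027}$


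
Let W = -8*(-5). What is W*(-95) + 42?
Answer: -3758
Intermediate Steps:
W = 40
W*(-95) + 42 = 40*(-95) + 42 = -3800 + 42 = -3758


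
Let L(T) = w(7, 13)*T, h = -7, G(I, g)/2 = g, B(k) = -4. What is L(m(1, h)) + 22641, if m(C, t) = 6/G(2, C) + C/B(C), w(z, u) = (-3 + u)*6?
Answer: 22806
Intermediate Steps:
G(I, g) = 2*g
w(z, u) = -18 + 6*u
m(C, t) = 3/C - C/4 (m(C, t) = 6/((2*C)) + C/(-4) = 6*(1/(2*C)) + C*(-1/4) = 3/C - C/4)
L(T) = 60*T (L(T) = (-18 + 6*13)*T = (-18 + 78)*T = 60*T)
L(m(1, h)) + 22641 = 60*(3/1 - 1/4*1) + 22641 = 60*(3*1 - 1/4) + 22641 = 60*(3 - 1/4) + 22641 = 60*(11/4) + 22641 = 165 + 22641 = 22806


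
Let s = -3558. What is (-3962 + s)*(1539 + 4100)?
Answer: -42405280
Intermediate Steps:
(-3962 + s)*(1539 + 4100) = (-3962 - 3558)*(1539 + 4100) = -7520*5639 = -42405280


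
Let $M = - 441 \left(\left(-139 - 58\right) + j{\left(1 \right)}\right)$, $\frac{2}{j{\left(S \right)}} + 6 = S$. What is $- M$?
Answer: $- \frac{435267}{5} \approx -87053.0$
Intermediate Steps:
$j{\left(S \right)} = \frac{2}{-6 + S}$
$M = \frac{435267}{5}$ ($M = - 441 \left(\left(-139 - 58\right) + \frac{2}{-6 + 1}\right) = - 441 \left(\left(-139 - 58\right) + \frac{2}{-5}\right) = - 441 \left(-197 + 2 \left(- \frac{1}{5}\right)\right) = - 441 \left(-197 - \frac{2}{5}\right) = \left(-441\right) \left(- \frac{987}{5}\right) = \frac{435267}{5} \approx 87053.0$)
$- M = \left(-1\right) \frac{435267}{5} = - \frac{435267}{5}$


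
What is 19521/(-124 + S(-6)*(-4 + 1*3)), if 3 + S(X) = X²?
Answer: -19521/157 ≈ -124.34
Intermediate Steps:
S(X) = -3 + X²
19521/(-124 + S(-6)*(-4 + 1*3)) = 19521/(-124 + (-3 + (-6)²)*(-4 + 1*3)) = 19521/(-124 + (-3 + 36)*(-4 + 3)) = 19521/(-124 + 33*(-1)) = 19521/(-124 - 33) = 19521/(-157) = 19521*(-1/157) = -19521/157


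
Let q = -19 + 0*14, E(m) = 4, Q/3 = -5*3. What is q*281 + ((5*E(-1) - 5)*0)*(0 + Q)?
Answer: -5339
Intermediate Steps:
Q = -45 (Q = 3*(-5*3) = 3*(-15) = -45)
q = -19 (q = -19 + 0 = -19)
q*281 + ((5*E(-1) - 5)*0)*(0 + Q) = -19*281 + ((5*4 - 5)*0)*(0 - 45) = -5339 + ((20 - 5)*0)*(-45) = -5339 + (15*0)*(-45) = -5339 + 0*(-45) = -5339 + 0 = -5339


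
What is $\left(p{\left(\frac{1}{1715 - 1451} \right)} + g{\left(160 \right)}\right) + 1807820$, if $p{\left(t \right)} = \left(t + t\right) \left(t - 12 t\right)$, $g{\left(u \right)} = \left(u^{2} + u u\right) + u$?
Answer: $\frac{5889882239}{3168} \approx 1.8592 \cdot 10^{6}$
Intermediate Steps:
$g{\left(u \right)} = u + 2 u^{2}$ ($g{\left(u \right)} = \left(u^{2} + u^{2}\right) + u = 2 u^{2} + u = u + 2 u^{2}$)
$p{\left(t \right)} = - 22 t^{2}$ ($p{\left(t \right)} = 2 t \left(- 11 t\right) = - 22 t^{2}$)
$\left(p{\left(\frac{1}{1715 - 1451} \right)} + g{\left(160 \right)}\right) + 1807820 = \left(- 22 \left(\frac{1}{1715 - 1451}\right)^{2} + 160 \left(1 + 2 \cdot 160\right)\right) + 1807820 = \left(- 22 \left(\frac{1}{264}\right)^{2} + 160 \left(1 + 320\right)\right) + 1807820 = \left(- \frac{22}{69696} + 160 \cdot 321\right) + 1807820 = \left(\left(-22\right) \frac{1}{69696} + 51360\right) + 1807820 = \left(- \frac{1}{3168} + 51360\right) + 1807820 = \frac{162708479}{3168} + 1807820 = \frac{5889882239}{3168}$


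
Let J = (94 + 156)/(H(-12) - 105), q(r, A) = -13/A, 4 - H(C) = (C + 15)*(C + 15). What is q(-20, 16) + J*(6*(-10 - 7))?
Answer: 40657/176 ≈ 231.01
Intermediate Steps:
H(C) = 4 - (15 + C)² (H(C) = 4 - (C + 15)*(C + 15) = 4 - (15 + C)*(15 + C) = 4 - (15 + C)²)
J = -25/11 (J = (94 + 156)/((4 - (15 - 12)²) - 105) = 250/((4 - 1*3²) - 105) = 250/((4 - 1*9) - 105) = 250/((4 - 9) - 105) = 250/(-5 - 105) = 250/(-110) = 250*(-1/110) = -25/11 ≈ -2.2727)
q(-20, 16) + J*(6*(-10 - 7)) = -13/16 - 150*(-10 - 7)/11 = -13*1/16 - 150*(-17)/11 = -13/16 - 25/11*(-102) = -13/16 + 2550/11 = 40657/176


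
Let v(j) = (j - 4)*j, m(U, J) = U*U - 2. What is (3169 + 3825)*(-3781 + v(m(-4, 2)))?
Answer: -25465154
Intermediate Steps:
m(U, J) = -2 + U² (m(U, J) = U² - 2 = -2 + U²)
v(j) = j*(-4 + j) (v(j) = (-4 + j)*j = j*(-4 + j))
(3169 + 3825)*(-3781 + v(m(-4, 2))) = (3169 + 3825)*(-3781 + (-2 + (-4)²)*(-4 + (-2 + (-4)²))) = 6994*(-3781 + (-2 + 16)*(-4 + (-2 + 16))) = 6994*(-3781 + 14*(-4 + 14)) = 6994*(-3781 + 14*10) = 6994*(-3781 + 140) = 6994*(-3641) = -25465154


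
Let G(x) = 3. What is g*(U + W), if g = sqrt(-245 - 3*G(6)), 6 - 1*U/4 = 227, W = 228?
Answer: -656*I*sqrt(254) ≈ -10455.0*I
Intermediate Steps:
U = -884 (U = 24 - 4*227 = 24 - 908 = -884)
g = I*sqrt(254) (g = sqrt(-245 - 3*3) = sqrt(-245 - 9) = sqrt(-254) = I*sqrt(254) ≈ 15.937*I)
g*(U + W) = (I*sqrt(254))*(-884 + 228) = (I*sqrt(254))*(-656) = -656*I*sqrt(254)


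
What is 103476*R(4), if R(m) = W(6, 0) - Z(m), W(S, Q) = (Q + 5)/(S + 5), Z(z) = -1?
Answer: 1655616/11 ≈ 1.5051e+5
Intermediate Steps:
W(S, Q) = (5 + Q)/(5 + S)
R(m) = 16/11 (R(m) = (5 + 0)/(5 + 6) - 1*(-1) = 5/11 + 1 = 16/11)
103476*R(4) = 103476*(16/11) = 1655616/11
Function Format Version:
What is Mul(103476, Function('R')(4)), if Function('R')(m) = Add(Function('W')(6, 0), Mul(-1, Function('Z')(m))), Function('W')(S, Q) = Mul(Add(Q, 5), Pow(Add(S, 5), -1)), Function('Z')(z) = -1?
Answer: Rational(1655616, 11) ≈ 1.5051e+5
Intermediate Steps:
Function('W')(S, Q) = Mul(Pow(Add(5, S), -1), Add(5, Q)) (Function('W')(S, Q) = Mul(Add(5, Q), Pow(Add(5, S), -1)) = Mul(Pow(Add(5, S), -1), Add(5, Q)))
Function('R')(m) = Rational(16, 11) (Function('R')(m) = Add(Mul(Pow(Add(5, 6), -1), Add(5, 0)), Mul(-1, -1)) = Add(Mul(Pow(11, -1), 5), 1) = Add(Mul(Rational(1, 11), 5), 1) = Add(Rational(5, 11), 1) = Rational(16, 11))
Mul(103476, Function('R')(4)) = Mul(103476, Rational(16, 11)) = Rational(1655616, 11)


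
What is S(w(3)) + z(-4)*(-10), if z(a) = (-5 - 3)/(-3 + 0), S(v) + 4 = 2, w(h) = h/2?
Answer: -86/3 ≈ -28.667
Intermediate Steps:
w(h) = h/2 (w(h) = h*(1/2) = h/2)
S(v) = -2 (S(v) = -4 + 2 = -2)
z(a) = 8/3 (z(a) = -8/(-3) = -8*(-1/3) = 8/3)
S(w(3)) + z(-4)*(-10) = -2 + (8/3)*(-10) = -2 - 80/3 = -86/3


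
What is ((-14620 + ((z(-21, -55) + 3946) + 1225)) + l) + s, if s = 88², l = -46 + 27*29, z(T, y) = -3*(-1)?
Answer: -965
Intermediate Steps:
z(T, y) = 3
l = 737 (l = -46 + 783 = 737)
s = 7744
((-14620 + ((z(-21, -55) + 3946) + 1225)) + l) + s = ((-14620 + ((3 + 3946) + 1225)) + 737) + 7744 = ((-14620 + (3949 + 1225)) + 737) + 7744 = ((-14620 + 5174) + 737) + 7744 = (-9446 + 737) + 7744 = -8709 + 7744 = -965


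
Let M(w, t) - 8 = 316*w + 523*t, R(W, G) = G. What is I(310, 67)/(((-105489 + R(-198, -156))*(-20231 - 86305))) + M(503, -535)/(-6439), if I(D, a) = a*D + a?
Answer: 1360155111935723/72470917441080 ≈ 18.768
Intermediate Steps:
I(D, a) = a + D*a (I(D, a) = D*a + a = a + D*a)
M(w, t) = 8 + 316*w + 523*t (M(w, t) = 8 + (316*w + 523*t) = 8 + 316*w + 523*t)
I(310, 67)/(((-105489 + R(-198, -156))*(-20231 - 86305))) + M(503, -535)/(-6439) = (67*(1 + 310))/(((-105489 - 156)*(-20231 - 86305))) + (8 + 316*503 + 523*(-535))/(-6439) = (67*311)/((-105645*(-106536))) + (8 + 158948 - 279805)*(-1/6439) = 20837/11254995720 - 120849*(-1/6439) = 20837*(1/11254995720) + 120849/6439 = 20837/11254995720 + 120849/6439 = 1360155111935723/72470917441080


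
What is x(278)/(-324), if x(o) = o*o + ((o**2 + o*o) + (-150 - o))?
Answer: -57856/81 ≈ -714.27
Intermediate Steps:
x(o) = -150 - o + 3*o**2 (x(o) = o**2 + ((o**2 + o**2) + (-150 - o)) = o**2 + (2*o**2 + (-150 - o)) = o**2 + (-150 - o + 2*o**2) = -150 - o + 3*o**2)
x(278)/(-324) = (-150 - 1*278 + 3*278**2)/(-324) = (-150 - 278 + 3*77284)*(-1/324) = (-150 - 278 + 231852)*(-1/324) = 231424*(-1/324) = -57856/81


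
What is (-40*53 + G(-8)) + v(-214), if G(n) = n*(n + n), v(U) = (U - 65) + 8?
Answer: -2263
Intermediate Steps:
v(U) = -57 + U (v(U) = (-65 + U) + 8 = -57 + U)
G(n) = 2*n**2 (G(n) = n*(2*n) = 2*n**2)
(-40*53 + G(-8)) + v(-214) = (-40*53 + 2*(-8)**2) + (-57 - 214) = (-2120 + 2*64) - 271 = (-2120 + 128) - 271 = -1992 - 271 = -2263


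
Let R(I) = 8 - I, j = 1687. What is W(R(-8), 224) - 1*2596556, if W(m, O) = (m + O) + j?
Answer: -2594629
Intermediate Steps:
W(m, O) = 1687 + O + m (W(m, O) = (m + O) + 1687 = (O + m) + 1687 = 1687 + O + m)
W(R(-8), 224) - 1*2596556 = (1687 + 224 + (8 - 1*(-8))) - 1*2596556 = (1687 + 224 + (8 + 8)) - 2596556 = (1687 + 224 + 16) - 2596556 = 1927 - 2596556 = -2594629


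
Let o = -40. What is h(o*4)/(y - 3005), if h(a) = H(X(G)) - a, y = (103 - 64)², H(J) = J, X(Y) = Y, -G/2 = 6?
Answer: -37/371 ≈ -0.099730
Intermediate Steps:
G = -12 (G = -2*6 = -12)
y = 1521 (y = 39² = 1521)
h(a) = -12 - a
h(o*4)/(y - 3005) = (-12 - (-40)*4)/(1521 - 3005) = (-12 - 1*(-160))/(-1484) = (-12 + 160)*(-1/1484) = 148*(-1/1484) = -37/371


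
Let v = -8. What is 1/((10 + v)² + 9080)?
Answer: 1/9084 ≈ 0.00011008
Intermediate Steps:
1/((10 + v)² + 9080) = 1/((10 - 8)² + 9080) = 1/(2² + 9080) = 1/(4 + 9080) = 1/9084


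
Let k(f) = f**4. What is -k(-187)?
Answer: -1222830961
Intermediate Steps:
-k(-187) = -1*(-187)**4 = -1*1222830961 = -1222830961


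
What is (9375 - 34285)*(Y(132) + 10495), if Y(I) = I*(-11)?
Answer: -225261130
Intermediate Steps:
Y(I) = -11*I
(9375 - 34285)*(Y(132) + 10495) = (9375 - 34285)*(-11*132 + 10495) = -24910*(-1452 + 10495) = -24910*9043 = -225261130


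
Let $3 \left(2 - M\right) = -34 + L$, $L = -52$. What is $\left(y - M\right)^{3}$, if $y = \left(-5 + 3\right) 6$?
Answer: $- \frac{2097152}{27} \approx -77672.0$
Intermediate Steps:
$M = \frac{92}{3}$ ($M = 2 - \frac{-34 - 52}{3} = 2 - - \frac{86}{3} = 2 + \frac{86}{3} = \frac{92}{3} \approx 30.667$)
$y = -12$ ($y = \left(-2\right) 6 = -12$)
$\left(y - M\right)^{3} = \left(-12 - \frac{92}{3}\right)^{3} = \left(- \frac{128}{3}\right)^{3} = - \frac{2097152}{27}$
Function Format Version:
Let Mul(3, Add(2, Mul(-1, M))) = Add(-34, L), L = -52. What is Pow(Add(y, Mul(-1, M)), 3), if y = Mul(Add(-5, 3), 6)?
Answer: Rational(-2097152, 27) ≈ -77672.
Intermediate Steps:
M = Rational(92, 3) (M = Add(2, Mul(Rational(-1, 3), Add(-34, -52))) = Add(2, Mul(Rational(-1, 3), -86)) = Add(2, Rational(86, 3)) = Rational(92, 3) ≈ 30.667)
y = -12 (y = Mul(-2, 6) = -12)
Pow(Add(y, Mul(-1, M)), 3) = Pow(Add(-12, Mul(-1, Rational(92, 3))), 3) = Pow(Add(-12, Rational(-92, 3)), 3) = Pow(Rational(-128, 3), 3) = Rational(-2097152, 27)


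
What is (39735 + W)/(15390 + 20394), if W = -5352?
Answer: 11461/11928 ≈ 0.96085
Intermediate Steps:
(39735 + W)/(15390 + 20394) = (39735 - 5352)/(15390 + 20394) = 34383/35784 = 34383*(1/35784) = 11461/11928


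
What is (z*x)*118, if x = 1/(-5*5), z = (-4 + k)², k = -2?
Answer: -4248/25 ≈ -169.92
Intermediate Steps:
z = 36 (z = (-4 - 2)² = (-6)² = 36)
x = -1/25 (x = 1/(-25) = -1/25 ≈ -0.040000)
(z*x)*118 = (36*(-1/25))*118 = -36/25*118 = -4248/25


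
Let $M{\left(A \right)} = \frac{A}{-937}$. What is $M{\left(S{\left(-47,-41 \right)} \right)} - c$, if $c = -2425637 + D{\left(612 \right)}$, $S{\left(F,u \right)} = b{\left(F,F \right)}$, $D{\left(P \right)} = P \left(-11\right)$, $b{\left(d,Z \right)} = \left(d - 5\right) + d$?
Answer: $\frac{2279129852}{937} \approx 2.4324 \cdot 10^{6}$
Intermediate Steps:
$b{\left(d,Z \right)} = -5 + 2 d$ ($b{\left(d,Z \right)} = \left(-5 + d\right) + d = -5 + 2 d$)
$D{\left(P \right)} = - 11 P$
$S{\left(F,u \right)} = -5 + 2 F$
$c = -2432369$ ($c = -2425637 - 6732 = -2432369$)
$M{\left(A \right)} = - \frac{A}{937}$ ($M{\left(A \right)} = A \left(- \frac{1}{937}\right) = - \frac{A}{937}$)
$M{\left(S{\left(-47,-41 \right)} \right)} - c = - \frac{-5 + 2 \left(-47\right)}{937} - -2432369 = - \frac{-5 - 94}{937} + 2432369 = \left(- \frac{1}{937}\right) \left(-99\right) + 2432369 = \frac{99}{937} + 2432369 = \frac{2279129852}{937}$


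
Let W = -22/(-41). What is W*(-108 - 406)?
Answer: -11308/41 ≈ -275.80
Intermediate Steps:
W = 22/41 (W = -22*(-1/41) = 22/41 ≈ 0.53658)
W*(-108 - 406) = 22*(-108 - 406)/41 = (22/41)*(-514) = -11308/41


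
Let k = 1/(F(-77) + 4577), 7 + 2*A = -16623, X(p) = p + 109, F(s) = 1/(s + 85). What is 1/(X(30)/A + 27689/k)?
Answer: 66520/8430479658483 ≈ 7.8904e-9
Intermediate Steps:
F(s) = 1/(85 + s)
X(p) = 109 + p
A = -8315 (A = -7/2 + (½)*(-16623) = -7/2 - 16623/2 = -8315)
k = 8/36617 (k = 1/(1/(85 - 77) + 4577) = 1/(1/8 + 4577) = 1/(⅛ + 4577) = 1/(36617/8) = 8/36617 ≈ 0.00021848)
1/(X(30)/A + 27689/k) = 1/((109 + 30)/(-8315) + 27689/(8/36617)) = 1/(139*(-1/8315) + 27689*(36617/8)) = 1/(-139/8315 + 1013888113/8) = 1/(8430479658483/66520) = 66520/8430479658483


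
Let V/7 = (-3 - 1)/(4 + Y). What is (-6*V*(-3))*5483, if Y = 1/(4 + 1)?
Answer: -657960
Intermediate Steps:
Y = ⅕ (Y = 1/5 = ⅕ ≈ 0.20000)
V = -20/3 (V = 7*((-3 - 1)/(4 + ⅕)) = 7*(-4/21/5) = 7*(-4*5/21) = 7*(-20/21) = -20/3 ≈ -6.6667)
(-6*V*(-3))*5483 = (-6*(-20/3)*(-3))*5483 = (40*(-3))*5483 = -120*5483 = -657960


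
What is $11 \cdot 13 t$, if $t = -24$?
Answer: $-3432$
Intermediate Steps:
$11 \cdot 13 t = 11 \cdot 13 \left(-24\right) = 143 \left(-24\right) = -3432$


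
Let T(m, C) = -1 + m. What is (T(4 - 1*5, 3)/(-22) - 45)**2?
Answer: 244036/121 ≈ 2016.8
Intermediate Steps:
(T(4 - 1*5, 3)/(-22) - 45)**2 = ((-1 + (4 - 1*5))/(-22) - 45)**2 = ((-1 + (4 - 5))*(-1/22) - 45)**2 = ((-1 - 1)*(-1/22) - 45)**2 = (-2*(-1/22) - 45)**2 = (1/11 - 45)**2 = (-494/11)**2 = 244036/121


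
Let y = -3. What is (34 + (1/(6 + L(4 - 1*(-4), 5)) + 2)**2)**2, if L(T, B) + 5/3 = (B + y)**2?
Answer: 578835481/390625 ≈ 1481.8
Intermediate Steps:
L(T, B) = -5/3 + (-3 + B)**2 (L(T, B) = -5/3 + (B - 3)**2 = -5/3 + (-3 + B)**2)
(34 + (1/(6 + L(4 - 1*(-4), 5)) + 2)**2)**2 = (34 + (1/(6 + (-5/3 + (-3 + 5)**2)) + 2)**2)**2 = (34 + (1/(6 + (-5/3 + 2**2)) + 2)**2)**2 = (34 + (1/(6 + (-5/3 + 4)) + 2)**2)**2 = (34 + (1/(6 + 7/3) + 2)**2)**2 = (34 + (1/(25/3) + 2)**2)**2 = (34 + (3/25 + 2)**2)**2 = (34 + (53/25)**2)**2 = (34 + 2809/625)**2 = (24059/625)**2 = 578835481/390625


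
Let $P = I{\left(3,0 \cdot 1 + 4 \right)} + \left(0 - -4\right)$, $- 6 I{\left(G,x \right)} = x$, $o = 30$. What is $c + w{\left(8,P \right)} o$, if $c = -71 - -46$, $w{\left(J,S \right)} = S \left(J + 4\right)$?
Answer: $1175$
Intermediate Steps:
$I{\left(G,x \right)} = - \frac{x}{6}$
$P = \frac{10}{3}$ ($P = - \frac{0 \cdot 1 + 4}{6} + \left(0 - -4\right) = - \frac{0 + 4}{6} + \left(0 + 4\right) = \left(- \frac{1}{6}\right) 4 + 4 = - \frac{2}{3} + 4 = \frac{10}{3} \approx 3.3333$)
$w{\left(J,S \right)} = S \left(4 + J\right)$
$c = -25$ ($c = -71 + 46 = -25$)
$c + w{\left(8,P \right)} o = -25 + \frac{10 \left(4 + 8\right)}{3} \cdot 30 = -25 + \frac{10}{3} \cdot 12 \cdot 30 = -25 + 40 \cdot 30 = -25 + 1200 = 1175$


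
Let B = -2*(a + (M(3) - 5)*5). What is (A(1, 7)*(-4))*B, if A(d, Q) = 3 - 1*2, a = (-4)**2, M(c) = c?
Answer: 48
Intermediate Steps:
a = 16
A(d, Q) = 1 (A(d, Q) = 3 - 2 = 1)
B = -12 (B = -2*(16 + (3 - 5)*5) = -2*(16 - 2*5) = -2*(16 - 10) = -2*6 = -12)
(A(1, 7)*(-4))*B = (1*(-4))*(-12) = -4*(-12) = 48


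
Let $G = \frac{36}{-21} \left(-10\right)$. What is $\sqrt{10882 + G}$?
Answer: $\frac{\sqrt{534058}}{7} \approx 104.4$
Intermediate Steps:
$G = \frac{120}{7}$ ($G = 36 \left(- \frac{1}{21}\right) \left(-10\right) = \left(- \frac{12}{7}\right) \left(-10\right) = \frac{120}{7} \approx 17.143$)
$\sqrt{10882 + G} = \sqrt{10882 + \frac{120}{7}} = \sqrt{\frac{76294}{7}} = \frac{\sqrt{534058}}{7}$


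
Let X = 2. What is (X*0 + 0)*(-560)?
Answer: 0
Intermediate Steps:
(X*0 + 0)*(-560) = (2*0 + 0)*(-560) = (0 + 0)*(-560) = 0*(-560) = 0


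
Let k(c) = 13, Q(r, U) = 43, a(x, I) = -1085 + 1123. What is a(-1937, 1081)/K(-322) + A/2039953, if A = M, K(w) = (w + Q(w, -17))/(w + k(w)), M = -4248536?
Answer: 7589262194/189715629 ≈ 40.003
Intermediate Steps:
a(x, I) = 38
K(w) = (43 + w)/(13 + w) (K(w) = (w + 43)/(w + 13) = (43 + w)/(13 + w))
A = -4248536
a(-1937, 1081)/K(-322) + A/2039953 = 38/(((43 - 322)/(13 - 322))) - 4248536/2039953 = 38/((-279/(-309))) - 4248536*1/2039953 = 38/((-1/309*(-279))) - 4248536/2039953 = 38/(93/103) - 4248536/2039953 = 38*(103/93) - 4248536/2039953 = 3914/93 - 4248536/2039953 = 7589262194/189715629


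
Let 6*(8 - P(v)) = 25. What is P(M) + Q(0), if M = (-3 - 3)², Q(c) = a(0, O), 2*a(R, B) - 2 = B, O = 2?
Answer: 35/6 ≈ 5.8333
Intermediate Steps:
a(R, B) = 1 + B/2
Q(c) = 2 (Q(c) = 1 + (½)*2 = 1 + 1 = 2)
M = 36 (M = (-6)² = 36)
P(v) = 23/6 (P(v) = 8 - ⅙*25 = 8 - 25/6 = 23/6)
P(M) + Q(0) = 23/6 + 2 = 35/6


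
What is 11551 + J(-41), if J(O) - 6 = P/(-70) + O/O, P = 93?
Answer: 808967/70 ≈ 11557.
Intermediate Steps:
J(O) = 397/70 (J(O) = 6 + (93/(-70) + O/O) = 6 + (93*(-1/70) + 1) = 6 + (-93/70 + 1) = 6 - 23/70 = 397/70)
11551 + J(-41) = 11551 + 397/70 = 808967/70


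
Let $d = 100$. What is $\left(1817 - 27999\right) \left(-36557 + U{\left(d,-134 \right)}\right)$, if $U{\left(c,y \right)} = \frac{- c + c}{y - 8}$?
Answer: $957135374$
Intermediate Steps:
$U{\left(c,y \right)} = 0$ ($U{\left(c,y \right)} = \frac{0}{-8 + y} = 0$)
$\left(1817 - 27999\right) \left(-36557 + U{\left(d,-134 \right)}\right) = \left(1817 - 27999\right) \left(-36557 + 0\right) = \left(-26182\right) \left(-36557\right) = 957135374$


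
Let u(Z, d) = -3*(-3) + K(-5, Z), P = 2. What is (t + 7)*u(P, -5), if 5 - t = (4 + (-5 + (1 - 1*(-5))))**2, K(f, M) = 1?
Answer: -130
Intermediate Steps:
t = -20 (t = 5 - (4 + (-5 + (1 - 1*(-5))))**2 = 5 - (4 + (-5 + (1 + 5)))**2 = 5 - (4 + (-5 + 6))**2 = 5 - (4 + 1)**2 = 5 - 1*5**2 = 5 - 1*25 = 5 - 25 = -20)
u(Z, d) = 10 (u(Z, d) = -3*(-3) + 1 = 9 + 1 = 10)
(t + 7)*u(P, -5) = (-20 + 7)*10 = -13*10 = -130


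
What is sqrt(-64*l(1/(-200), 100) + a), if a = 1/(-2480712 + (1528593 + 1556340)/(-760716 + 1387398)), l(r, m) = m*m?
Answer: I*sqrt(171863193498842246462926945998)/518204824217 ≈ 800.0*I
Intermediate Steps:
l(r, m) = m**2
a = -208894/518204824217 (a = 1/(-2480712 + 3084933/626682) = 1/(-2480712 + 3084933*(1/626682)) = 1/(-2480712 + 1028311/208894) = 1/(-518204824217/208894) = -208894/518204824217 ≈ -4.0311e-7)
sqrt(-64*l(1/(-200), 100) + a) = sqrt(-64*100**2 - 208894/518204824217) = sqrt(-64*10000 - 208894/518204824217) = sqrt(-640000 - 208894/518204824217) = sqrt(-331651087499088894/518204824217) = I*sqrt(171863193498842246462926945998)/518204824217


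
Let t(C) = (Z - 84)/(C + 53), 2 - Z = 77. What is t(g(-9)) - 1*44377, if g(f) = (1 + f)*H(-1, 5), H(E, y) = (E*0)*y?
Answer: -44380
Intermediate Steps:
Z = -75 (Z = 2 - 1*77 = 2 - 77 = -75)
H(E, y) = 0 (H(E, y) = 0*y = 0)
g(f) = 0 (g(f) = (1 + f)*0 = 0)
t(C) = -159/(53 + C) (t(C) = (-75 - 84)/(C + 53) = -159/(53 + C))
t(g(-9)) - 1*44377 = -159/(53 + 0) - 1*44377 = -159/53 - 44377 = -159*1/53 - 44377 = -3 - 44377 = -44380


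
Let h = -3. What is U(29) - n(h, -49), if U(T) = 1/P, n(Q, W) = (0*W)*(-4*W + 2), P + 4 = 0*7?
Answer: -1/4 ≈ -0.25000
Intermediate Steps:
P = -4 (P = -4 + 0*7 = -4 + 0 = -4)
n(Q, W) = 0 (n(Q, W) = 0*(2 - 4*W) = 0)
U(T) = -1/4 (U(T) = 1/(-4) = -1/4)
U(29) - n(h, -49) = -1/4 - 1*0 = -1/4 + 0 = -1/4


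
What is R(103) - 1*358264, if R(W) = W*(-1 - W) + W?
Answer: -368873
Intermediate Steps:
R(W) = W + W*(-1 - W)
R(103) - 1*358264 = -1*103² - 1*358264 = -1*10609 - 358264 = -10609 - 358264 = -368873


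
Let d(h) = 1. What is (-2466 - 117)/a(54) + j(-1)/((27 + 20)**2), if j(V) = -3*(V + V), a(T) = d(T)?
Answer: -5705841/2209 ≈ -2583.0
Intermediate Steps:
a(T) = 1
j(V) = -6*V
(-2466 - 117)/a(54) + j(-1)/((27 + 20)**2) = (-2466 - 117)/1 + (-6*(-1))/((27 + 20)**2) = -2583*1 + 6/(47**2) = -2583 + 6/2209 = -5705841/2209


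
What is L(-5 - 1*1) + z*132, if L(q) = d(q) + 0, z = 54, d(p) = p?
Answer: 7122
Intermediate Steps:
L(q) = q (L(q) = q + 0 = q)
L(-5 - 1*1) + z*132 = (-5 - 1*1) + 54*132 = (-5 - 1) + 7128 = -6 + 7128 = 7122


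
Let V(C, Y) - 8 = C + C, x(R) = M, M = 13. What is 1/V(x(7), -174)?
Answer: 1/34 ≈ 0.029412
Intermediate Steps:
x(R) = 13
V(C, Y) = 8 + 2*C (V(C, Y) = 8 + (C + C) = 8 + 2*C)
1/V(x(7), -174) = 1/(8 + 2*13) = 1/(8 + 26) = 1/34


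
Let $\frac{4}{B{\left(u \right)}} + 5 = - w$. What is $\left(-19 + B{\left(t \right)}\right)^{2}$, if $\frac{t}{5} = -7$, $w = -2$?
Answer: $\frac{3721}{9} \approx 413.44$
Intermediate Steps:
$t = -35$ ($t = 5 \left(-7\right) = -35$)
$B{\left(u \right)} = - \frac{4}{3}$ ($B{\left(u \right)} = \frac{4}{-5 - -2} = \frac{4}{-5 + 2} = \frac{4}{-3} = 4 \left(- \frac{1}{3}\right) = - \frac{4}{3}$)
$\left(-19 + B{\left(t \right)}\right)^{2} = \left(-19 - \frac{4}{3}\right)^{2} = \left(- \frac{61}{3}\right)^{2} = \frac{3721}{9}$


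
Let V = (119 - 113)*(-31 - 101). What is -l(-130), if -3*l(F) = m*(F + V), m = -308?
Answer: 283976/3 ≈ 94659.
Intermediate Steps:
V = -792 (V = 6*(-132) = -792)
l(F) = -81312 + 308*F/3 (l(F) = -(-308)*(F - 792)/3 = -(-308)*(-792 + F)/3 = -(243936 - 308*F)/3 = -81312 + 308*F/3)
-l(-130) = -(-81312 + (308/3)*(-130)) = -(-81312 - 40040/3) = -1*(-283976/3) = 283976/3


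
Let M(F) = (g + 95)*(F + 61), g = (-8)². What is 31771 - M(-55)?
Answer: 30817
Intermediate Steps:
g = 64
M(F) = 9699 + 159*F (M(F) = (64 + 95)*(F + 61) = 159*(61 + F) = 9699 + 159*F)
31771 - M(-55) = 31771 - (9699 + 159*(-55)) = 31771 - (9699 - 8745) = 31771 - 1*954 = 31771 - 954 = 30817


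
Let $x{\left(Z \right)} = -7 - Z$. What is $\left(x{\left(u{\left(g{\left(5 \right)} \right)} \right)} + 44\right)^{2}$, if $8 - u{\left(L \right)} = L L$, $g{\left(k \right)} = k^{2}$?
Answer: $427716$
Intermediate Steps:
$u{\left(L \right)} = 8 - L^{2}$ ($u{\left(L \right)} = 8 - L L = 8 - L^{2}$)
$\left(x{\left(u{\left(g{\left(5 \right)} \right)} \right)} + 44\right)^{2} = \left(\left(-7 - \left(8 - \left(5^{2}\right)^{2}\right)\right) + 44\right)^{2} = \left(\left(-7 - \left(8 - 25^{2}\right)\right) + 44\right)^{2} = \left(\left(-7 - \left(8 - 625\right)\right) + 44\right)^{2} = \left(\left(-7 - -617\right) + 44\right)^{2} = \left(\left(-7 + 617\right) + 44\right)^{2} = \left(610 + 44\right)^{2} = 654^{2} = 427716$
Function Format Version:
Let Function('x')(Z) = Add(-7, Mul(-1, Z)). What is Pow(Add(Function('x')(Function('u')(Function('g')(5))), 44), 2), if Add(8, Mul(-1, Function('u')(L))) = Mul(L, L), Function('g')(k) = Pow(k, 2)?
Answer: 427716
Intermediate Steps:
Function('u')(L) = Add(8, Mul(-1, Pow(L, 2))) (Function('u')(L) = Add(8, Mul(-1, Mul(L, L))) = Add(8, Mul(-1, Pow(L, 2))))
Pow(Add(Function('x')(Function('u')(Function('g')(5))), 44), 2) = Pow(Add(Add(-7, Mul(-1, Add(8, Mul(-1, Pow(Pow(5, 2), 2))))), 44), 2) = Pow(Add(Add(-7, Mul(-1, Add(8, Mul(-1, Pow(25, 2))))), 44), 2) = Pow(Add(Add(-7, Mul(-1, Add(8, Mul(-1, 625)))), 44), 2) = Pow(Add(Add(-7, Mul(-1, Add(8, -625))), 44), 2) = Pow(Add(Add(-7, Mul(-1, -617)), 44), 2) = Pow(Add(Add(-7, 617), 44), 2) = Pow(Add(610, 44), 2) = Pow(654, 2) = 427716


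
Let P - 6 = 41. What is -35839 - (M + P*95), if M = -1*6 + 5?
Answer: -40303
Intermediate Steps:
P = 47 (P = 6 + 41 = 47)
M = -1 (M = -6 + 5 = -1)
-35839 - (M + P*95) = -35839 - (-1 + 47*95) = -35839 - (-1 + 4465) = -35839 - 1*4464 = -35839 - 4464 = -40303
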